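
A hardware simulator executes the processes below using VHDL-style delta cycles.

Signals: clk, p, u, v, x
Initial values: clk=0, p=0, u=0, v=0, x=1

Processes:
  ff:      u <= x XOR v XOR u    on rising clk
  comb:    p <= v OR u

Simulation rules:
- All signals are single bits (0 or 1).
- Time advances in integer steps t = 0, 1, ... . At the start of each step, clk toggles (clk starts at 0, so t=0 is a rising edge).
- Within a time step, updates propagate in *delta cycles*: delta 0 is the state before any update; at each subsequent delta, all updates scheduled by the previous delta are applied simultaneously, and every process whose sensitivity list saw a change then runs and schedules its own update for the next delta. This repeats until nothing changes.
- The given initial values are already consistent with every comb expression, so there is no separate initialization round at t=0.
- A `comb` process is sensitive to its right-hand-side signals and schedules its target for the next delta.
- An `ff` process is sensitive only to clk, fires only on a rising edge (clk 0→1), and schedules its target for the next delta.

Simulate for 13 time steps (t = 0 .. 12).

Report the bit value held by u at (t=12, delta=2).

1

t=0 Δ0: p=0 u=0 clk=0 v=0 x=1
  Δ1: clk:0→1
  Δ2: u:0→1
  Δ3: p:0→1
  (3Δ to stable)
t=1 Δ0: p=1 u=1 clk=1 v=0 x=1
  Δ1: clk:1→0
  (1Δ to stable)
t=2 Δ0: p=1 u=1 clk=0 v=0 x=1
  Δ1: clk:0→1
  Δ2: u:1→0
  Δ3: p:1→0
  (3Δ to stable)
t=3 Δ0: p=0 u=0 clk=1 v=0 x=1
  Δ1: clk:1→0
  (1Δ to stable)
t=4 Δ0: p=0 u=0 clk=0 v=0 x=1
  Δ1: clk:0→1
  Δ2: u:0→1
  Δ3: p:0→1
  (3Δ to stable)
t=5 Δ0: p=1 u=1 clk=1 v=0 x=1
  Δ1: clk:1→0
  (1Δ to stable)
t=6 Δ0: p=1 u=1 clk=0 v=0 x=1
  Δ1: clk:0→1
  Δ2: u:1→0
  Δ3: p:1→0
  (3Δ to stable)
t=7 Δ0: p=0 u=0 clk=1 v=0 x=1
  Δ1: clk:1→0
  (1Δ to stable)
t=8 Δ0: p=0 u=0 clk=0 v=0 x=1
  Δ1: clk:0→1
  Δ2: u:0→1
  Δ3: p:0→1
  (3Δ to stable)
t=9 Δ0: p=1 u=1 clk=1 v=0 x=1
  Δ1: clk:1→0
  (1Δ to stable)
t=10 Δ0: p=1 u=1 clk=0 v=0 x=1
  Δ1: clk:0→1
  Δ2: u:1→0
  Δ3: p:1→0
  (3Δ to stable)
t=11 Δ0: p=0 u=0 clk=1 v=0 x=1
  Δ1: clk:1→0
  (1Δ to stable)
t=12 Δ0: p=0 u=0 clk=0 v=0 x=1
  Δ1: clk:0→1
  Δ2: u:0→1
  Δ3: p:0→1
  (3Δ to stable)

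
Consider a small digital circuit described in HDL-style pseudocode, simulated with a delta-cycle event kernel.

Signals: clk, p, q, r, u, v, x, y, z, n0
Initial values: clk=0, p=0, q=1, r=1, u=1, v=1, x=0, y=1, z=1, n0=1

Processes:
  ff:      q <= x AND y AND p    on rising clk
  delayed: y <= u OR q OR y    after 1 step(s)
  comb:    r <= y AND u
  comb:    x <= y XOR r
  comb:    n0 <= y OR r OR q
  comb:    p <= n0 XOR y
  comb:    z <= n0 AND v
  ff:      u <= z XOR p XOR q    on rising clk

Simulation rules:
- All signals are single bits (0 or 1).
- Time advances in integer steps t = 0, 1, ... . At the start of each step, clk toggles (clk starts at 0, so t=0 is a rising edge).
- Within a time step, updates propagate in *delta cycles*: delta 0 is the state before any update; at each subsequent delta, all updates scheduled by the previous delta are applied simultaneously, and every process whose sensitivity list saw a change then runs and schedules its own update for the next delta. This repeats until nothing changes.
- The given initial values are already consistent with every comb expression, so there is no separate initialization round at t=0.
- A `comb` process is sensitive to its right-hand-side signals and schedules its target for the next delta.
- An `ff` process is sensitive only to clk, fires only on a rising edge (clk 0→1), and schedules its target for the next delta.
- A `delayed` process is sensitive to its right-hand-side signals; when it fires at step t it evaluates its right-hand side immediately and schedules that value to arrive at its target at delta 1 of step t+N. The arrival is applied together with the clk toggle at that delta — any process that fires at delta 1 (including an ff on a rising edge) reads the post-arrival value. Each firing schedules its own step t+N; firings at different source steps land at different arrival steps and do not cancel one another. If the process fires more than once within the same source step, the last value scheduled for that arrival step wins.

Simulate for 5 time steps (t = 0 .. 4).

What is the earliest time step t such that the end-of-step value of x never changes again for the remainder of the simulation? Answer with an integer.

[bits: y,r,u,x,q,clk,p,z,n0,v]
t=0: Δ0=1110100111 Δ1=1110110111 Δ2=1100010111 Δ3=1000010111 Δ4=1001010111 | 4Δ
t=1: Δ0=1001010111 Δ1=1001000111 | 1Δ
t=2: Δ0=1001000111 Δ1=1001010111 Δ2=1011010111 Δ3=1111010111 Δ4=1110010111 | 4Δ
t=3: Δ0=1110010111 Δ1=1110000111 | 1Δ
t=4: Δ0=1110000111 Δ1=1110010111 | 1Δ

2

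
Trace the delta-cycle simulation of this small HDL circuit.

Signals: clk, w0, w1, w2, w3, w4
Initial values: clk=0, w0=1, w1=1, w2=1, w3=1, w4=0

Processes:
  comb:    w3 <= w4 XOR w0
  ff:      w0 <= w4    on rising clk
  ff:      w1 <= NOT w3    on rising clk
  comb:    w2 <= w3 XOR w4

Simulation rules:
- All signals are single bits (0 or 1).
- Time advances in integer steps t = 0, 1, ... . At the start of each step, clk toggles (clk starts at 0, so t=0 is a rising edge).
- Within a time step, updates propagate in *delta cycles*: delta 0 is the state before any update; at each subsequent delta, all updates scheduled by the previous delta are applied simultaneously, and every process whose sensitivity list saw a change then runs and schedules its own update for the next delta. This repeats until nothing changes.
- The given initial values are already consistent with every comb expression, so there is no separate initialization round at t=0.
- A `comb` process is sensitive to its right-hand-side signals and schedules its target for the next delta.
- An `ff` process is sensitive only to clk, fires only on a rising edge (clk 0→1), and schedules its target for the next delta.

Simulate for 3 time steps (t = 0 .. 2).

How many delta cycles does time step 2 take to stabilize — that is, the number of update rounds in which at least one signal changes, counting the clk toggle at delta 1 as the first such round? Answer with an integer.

2

t0.Δ0 w1=1 w4=0 clk=0 w3=1 w0=1 w2=1
t0.Δ1 w1=1 w4=0 clk=1 w3=1 w0=1 w2=1
t0.Δ2 w1=0 w4=0 clk=1 w3=1 w0=0 w2=1
t0.Δ3 w1=0 w4=0 clk=1 w3=0 w0=0 w2=1
t0.Δ4 w1=0 w4=0 clk=1 w3=0 w0=0 w2=0
t1.Δ0 w1=0 w4=0 clk=1 w3=0 w0=0 w2=0
t1.Δ1 w1=0 w4=0 clk=0 w3=0 w0=0 w2=0
t2.Δ0 w1=0 w4=0 clk=0 w3=0 w0=0 w2=0
t2.Δ1 w1=0 w4=0 clk=1 w3=0 w0=0 w2=0
t2.Δ2 w1=1 w4=0 clk=1 w3=0 w0=0 w2=0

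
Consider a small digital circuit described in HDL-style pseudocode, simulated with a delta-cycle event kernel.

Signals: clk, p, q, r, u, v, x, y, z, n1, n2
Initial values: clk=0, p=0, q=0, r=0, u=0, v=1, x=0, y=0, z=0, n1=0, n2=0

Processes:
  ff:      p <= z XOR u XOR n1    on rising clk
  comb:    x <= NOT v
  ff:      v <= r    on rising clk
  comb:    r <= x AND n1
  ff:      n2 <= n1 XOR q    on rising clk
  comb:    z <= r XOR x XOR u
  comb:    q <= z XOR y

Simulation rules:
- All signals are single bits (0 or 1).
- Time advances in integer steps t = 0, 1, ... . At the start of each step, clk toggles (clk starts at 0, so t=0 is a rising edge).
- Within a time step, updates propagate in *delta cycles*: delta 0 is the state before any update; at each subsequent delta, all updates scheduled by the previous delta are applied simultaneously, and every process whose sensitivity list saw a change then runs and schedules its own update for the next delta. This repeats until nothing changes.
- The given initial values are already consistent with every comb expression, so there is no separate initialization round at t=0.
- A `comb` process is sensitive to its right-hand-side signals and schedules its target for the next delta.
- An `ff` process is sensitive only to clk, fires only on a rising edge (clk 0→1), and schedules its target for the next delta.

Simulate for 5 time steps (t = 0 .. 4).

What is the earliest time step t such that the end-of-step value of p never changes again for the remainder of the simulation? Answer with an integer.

2

[bits: v,y,n2,x,z,r,clk,u,q,n1,p]
t=0: Δ0=10000000000 Δ1=10000010000 Δ2=00000010000 Δ3=00010010000 Δ4=00011010000 Δ5=00011010100 | 5Δ
t=1: Δ0=00011010100 Δ1=00011000100 | 1Δ
t=2: Δ0=00011000100 Δ1=00011010100 Δ2=00111010101 | 2Δ
t=3: Δ0=00111010101 Δ1=00111000101 | 1Δ
t=4: Δ0=00111000101 Δ1=00111010101 | 1Δ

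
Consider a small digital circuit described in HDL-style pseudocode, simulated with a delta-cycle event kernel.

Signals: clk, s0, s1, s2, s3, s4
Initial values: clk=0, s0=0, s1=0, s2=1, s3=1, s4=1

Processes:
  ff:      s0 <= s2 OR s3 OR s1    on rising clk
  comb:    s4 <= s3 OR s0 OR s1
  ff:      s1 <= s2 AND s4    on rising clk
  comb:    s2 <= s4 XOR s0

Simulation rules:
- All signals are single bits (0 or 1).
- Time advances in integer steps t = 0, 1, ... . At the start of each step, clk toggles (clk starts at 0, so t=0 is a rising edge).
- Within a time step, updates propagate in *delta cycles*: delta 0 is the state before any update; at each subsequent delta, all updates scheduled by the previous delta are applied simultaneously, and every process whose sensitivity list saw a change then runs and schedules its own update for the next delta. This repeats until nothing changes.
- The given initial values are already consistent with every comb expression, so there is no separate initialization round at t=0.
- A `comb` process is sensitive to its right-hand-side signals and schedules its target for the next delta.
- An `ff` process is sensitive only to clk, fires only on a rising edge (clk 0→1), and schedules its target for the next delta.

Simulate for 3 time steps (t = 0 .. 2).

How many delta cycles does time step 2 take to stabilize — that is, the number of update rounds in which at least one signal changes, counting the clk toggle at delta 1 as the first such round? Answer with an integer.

2

[bits: s3,s4,clk,s1,s2,s0]
t=0: Δ0=110010 Δ1=111010 Δ2=111111 Δ3=111101 | 3Δ
t=1: Δ0=111101 Δ1=110101 | 1Δ
t=2: Δ0=110101 Δ1=111101 Δ2=111001 | 2Δ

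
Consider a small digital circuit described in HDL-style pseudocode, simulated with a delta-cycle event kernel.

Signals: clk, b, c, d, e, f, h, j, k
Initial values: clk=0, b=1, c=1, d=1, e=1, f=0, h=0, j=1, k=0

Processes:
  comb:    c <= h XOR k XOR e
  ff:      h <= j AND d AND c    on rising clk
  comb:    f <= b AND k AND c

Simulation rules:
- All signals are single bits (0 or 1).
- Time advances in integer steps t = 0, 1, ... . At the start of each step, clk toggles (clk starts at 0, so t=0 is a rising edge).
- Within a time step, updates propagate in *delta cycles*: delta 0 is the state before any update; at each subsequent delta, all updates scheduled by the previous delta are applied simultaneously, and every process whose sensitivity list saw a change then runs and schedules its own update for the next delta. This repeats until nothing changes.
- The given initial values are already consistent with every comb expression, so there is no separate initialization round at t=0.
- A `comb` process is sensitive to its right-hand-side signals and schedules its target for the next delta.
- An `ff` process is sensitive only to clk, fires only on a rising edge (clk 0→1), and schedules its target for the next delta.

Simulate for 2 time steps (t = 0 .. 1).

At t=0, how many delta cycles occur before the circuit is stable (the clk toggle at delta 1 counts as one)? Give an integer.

3

[bits: h,c,d,j,e,clk,f,k,b]
t=0: Δ0=011110001 Δ1=011111001 Δ2=111111001 Δ3=101111001 | 3Δ
t=1: Δ0=101111001 Δ1=101110001 | 1Δ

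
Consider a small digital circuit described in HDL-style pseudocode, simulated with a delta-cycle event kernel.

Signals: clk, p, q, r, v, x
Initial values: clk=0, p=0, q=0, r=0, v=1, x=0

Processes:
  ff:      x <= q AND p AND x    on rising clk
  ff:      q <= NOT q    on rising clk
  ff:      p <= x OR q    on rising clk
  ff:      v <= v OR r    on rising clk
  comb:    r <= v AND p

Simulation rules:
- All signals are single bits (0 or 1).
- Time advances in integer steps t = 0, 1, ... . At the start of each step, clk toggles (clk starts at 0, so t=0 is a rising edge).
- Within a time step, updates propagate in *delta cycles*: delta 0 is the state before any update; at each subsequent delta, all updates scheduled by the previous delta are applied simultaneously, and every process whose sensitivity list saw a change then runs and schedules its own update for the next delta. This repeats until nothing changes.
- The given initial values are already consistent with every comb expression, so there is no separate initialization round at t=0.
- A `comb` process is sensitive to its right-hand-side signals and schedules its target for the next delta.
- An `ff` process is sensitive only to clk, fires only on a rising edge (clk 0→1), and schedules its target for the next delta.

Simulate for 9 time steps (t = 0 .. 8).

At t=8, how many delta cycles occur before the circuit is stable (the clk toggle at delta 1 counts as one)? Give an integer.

[bits: q,r,x,p,clk,v]
t=0: Δ0=000001 Δ1=000011 Δ2=100011 | 2Δ
t=1: Δ0=100011 Δ1=100001 | 1Δ
t=2: Δ0=100001 Δ1=100011 Δ2=000111 Δ3=010111 | 3Δ
t=3: Δ0=010111 Δ1=010101 | 1Δ
t=4: Δ0=010101 Δ1=010111 Δ2=110011 Δ3=100011 | 3Δ
t=5: Δ0=100011 Δ1=100001 | 1Δ
t=6: Δ0=100001 Δ1=100011 Δ2=000111 Δ3=010111 | 3Δ
t=7: Δ0=010111 Δ1=010101 | 1Δ
t=8: Δ0=010101 Δ1=010111 Δ2=110011 Δ3=100011 | 3Δ

3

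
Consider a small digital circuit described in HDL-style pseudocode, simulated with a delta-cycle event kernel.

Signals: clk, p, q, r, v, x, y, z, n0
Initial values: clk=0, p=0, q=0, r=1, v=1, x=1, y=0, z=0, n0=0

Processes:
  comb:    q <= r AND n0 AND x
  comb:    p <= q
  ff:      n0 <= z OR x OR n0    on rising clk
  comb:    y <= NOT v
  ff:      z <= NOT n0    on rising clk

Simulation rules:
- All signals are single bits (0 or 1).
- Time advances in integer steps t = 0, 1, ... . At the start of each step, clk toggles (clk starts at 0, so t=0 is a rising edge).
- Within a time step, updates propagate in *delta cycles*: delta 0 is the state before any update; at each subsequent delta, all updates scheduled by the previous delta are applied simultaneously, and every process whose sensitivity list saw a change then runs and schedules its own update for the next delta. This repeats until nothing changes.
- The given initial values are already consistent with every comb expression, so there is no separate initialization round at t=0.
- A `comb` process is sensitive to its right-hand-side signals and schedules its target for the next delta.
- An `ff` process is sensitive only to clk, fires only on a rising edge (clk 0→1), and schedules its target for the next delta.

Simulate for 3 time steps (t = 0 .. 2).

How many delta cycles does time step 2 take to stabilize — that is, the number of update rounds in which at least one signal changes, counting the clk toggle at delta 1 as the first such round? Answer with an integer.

t=0 Δ0: z=0 v=1 q=0 p=0 clk=0 n0=0 y=0 x=1 r=1
  Δ1: clk:0→1
  Δ2: z:0→1, n0:0→1
  Δ3: q:0→1
  Δ4: p:0→1
  (4Δ to stable)
t=1 Δ0: z=1 v=1 q=1 p=1 clk=1 n0=1 y=0 x=1 r=1
  Δ1: clk:1→0
  (1Δ to stable)
t=2 Δ0: z=1 v=1 q=1 p=1 clk=0 n0=1 y=0 x=1 r=1
  Δ1: clk:0→1
  Δ2: z:1→0
  (2Δ to stable)

2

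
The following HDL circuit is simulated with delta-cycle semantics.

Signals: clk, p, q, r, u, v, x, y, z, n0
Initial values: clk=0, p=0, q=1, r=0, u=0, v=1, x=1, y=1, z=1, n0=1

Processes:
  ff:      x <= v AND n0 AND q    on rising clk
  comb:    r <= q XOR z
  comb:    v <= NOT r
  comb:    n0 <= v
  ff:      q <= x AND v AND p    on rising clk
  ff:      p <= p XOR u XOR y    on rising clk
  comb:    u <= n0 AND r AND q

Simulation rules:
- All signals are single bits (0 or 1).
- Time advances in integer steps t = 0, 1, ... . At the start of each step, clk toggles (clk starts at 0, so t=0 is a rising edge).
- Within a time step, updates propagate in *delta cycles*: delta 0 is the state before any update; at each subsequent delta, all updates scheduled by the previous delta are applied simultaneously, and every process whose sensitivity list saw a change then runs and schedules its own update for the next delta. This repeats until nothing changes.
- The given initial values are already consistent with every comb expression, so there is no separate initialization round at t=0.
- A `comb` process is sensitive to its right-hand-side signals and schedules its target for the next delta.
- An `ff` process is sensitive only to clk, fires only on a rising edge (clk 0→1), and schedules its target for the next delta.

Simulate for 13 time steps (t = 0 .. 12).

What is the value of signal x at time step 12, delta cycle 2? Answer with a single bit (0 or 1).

0

t=0 Δ0: n0=1 z=1 u=0 q=1 p=0 x=1 r=0 clk=0 v=1 y=1
  Δ1: clk:0→1
  Δ2: q:1→0, p:0→1
  Δ3: r:0→1
  Δ4: v:1→0
  Δ5: n0:1→0
  (5Δ to stable)
t=1 Δ0: n0=0 z=1 u=0 q=0 p=1 x=1 r=1 clk=1 v=0 y=1
  Δ1: clk:1→0
  (1Δ to stable)
t=2 Δ0: n0=0 z=1 u=0 q=0 p=1 x=1 r=1 clk=0 v=0 y=1
  Δ1: clk:0→1
  Δ2: p:1→0, x:1→0
  (2Δ to stable)
t=3 Δ0: n0=0 z=1 u=0 q=0 p=0 x=0 r=1 clk=1 v=0 y=1
  Δ1: clk:1→0
  (1Δ to stable)
t=4 Δ0: n0=0 z=1 u=0 q=0 p=0 x=0 r=1 clk=0 v=0 y=1
  Δ1: clk:0→1
  Δ2: p:0→1
  (2Δ to stable)
t=5 Δ0: n0=0 z=1 u=0 q=0 p=1 x=0 r=1 clk=1 v=0 y=1
  Δ1: clk:1→0
  (1Δ to stable)
t=6 Δ0: n0=0 z=1 u=0 q=0 p=1 x=0 r=1 clk=0 v=0 y=1
  Δ1: clk:0→1
  Δ2: p:1→0
  (2Δ to stable)
t=7 Δ0: n0=0 z=1 u=0 q=0 p=0 x=0 r=1 clk=1 v=0 y=1
  Δ1: clk:1→0
  (1Δ to stable)
t=8 Δ0: n0=0 z=1 u=0 q=0 p=0 x=0 r=1 clk=0 v=0 y=1
  Δ1: clk:0→1
  Δ2: p:0→1
  (2Δ to stable)
t=9 Δ0: n0=0 z=1 u=0 q=0 p=1 x=0 r=1 clk=1 v=0 y=1
  Δ1: clk:1→0
  (1Δ to stable)
t=10 Δ0: n0=0 z=1 u=0 q=0 p=1 x=0 r=1 clk=0 v=0 y=1
  Δ1: clk:0→1
  Δ2: p:1→0
  (2Δ to stable)
t=11 Δ0: n0=0 z=1 u=0 q=0 p=0 x=0 r=1 clk=1 v=0 y=1
  Δ1: clk:1→0
  (1Δ to stable)
t=12 Δ0: n0=0 z=1 u=0 q=0 p=0 x=0 r=1 clk=0 v=0 y=1
  Δ1: clk:0→1
  Δ2: p:0→1
  (2Δ to stable)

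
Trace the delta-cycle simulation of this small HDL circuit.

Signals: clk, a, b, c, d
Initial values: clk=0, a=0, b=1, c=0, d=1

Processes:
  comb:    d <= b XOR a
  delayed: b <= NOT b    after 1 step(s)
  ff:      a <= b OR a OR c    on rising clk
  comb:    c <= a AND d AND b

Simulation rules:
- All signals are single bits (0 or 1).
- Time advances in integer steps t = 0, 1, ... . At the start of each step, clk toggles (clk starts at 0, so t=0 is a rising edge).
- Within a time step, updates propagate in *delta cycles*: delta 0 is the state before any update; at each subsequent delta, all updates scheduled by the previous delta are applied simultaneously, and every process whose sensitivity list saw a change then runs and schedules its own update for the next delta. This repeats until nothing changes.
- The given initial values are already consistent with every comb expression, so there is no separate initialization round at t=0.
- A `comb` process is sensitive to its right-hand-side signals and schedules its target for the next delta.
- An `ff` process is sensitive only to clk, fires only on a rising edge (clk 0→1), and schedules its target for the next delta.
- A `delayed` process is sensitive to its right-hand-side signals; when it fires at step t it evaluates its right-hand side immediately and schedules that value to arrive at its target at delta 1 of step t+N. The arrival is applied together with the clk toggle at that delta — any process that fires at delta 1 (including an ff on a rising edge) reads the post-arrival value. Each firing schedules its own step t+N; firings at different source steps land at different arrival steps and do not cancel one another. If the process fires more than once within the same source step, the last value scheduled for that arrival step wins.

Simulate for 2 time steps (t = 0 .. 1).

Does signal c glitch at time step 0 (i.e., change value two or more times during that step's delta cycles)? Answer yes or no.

yes

t0.Δ0 b=1 c=0 a=0 d=1 clk=0
t0.Δ1 b=1 c=0 a=0 d=1 clk=1
t0.Δ2 b=1 c=0 a=1 d=1 clk=1
t0.Δ3 b=1 c=1 a=1 d=0 clk=1
t0.Δ4 b=1 c=0 a=1 d=0 clk=1
t1.Δ0 b=1 c=0 a=1 d=0 clk=1
t1.Δ1 b=1 c=0 a=1 d=0 clk=0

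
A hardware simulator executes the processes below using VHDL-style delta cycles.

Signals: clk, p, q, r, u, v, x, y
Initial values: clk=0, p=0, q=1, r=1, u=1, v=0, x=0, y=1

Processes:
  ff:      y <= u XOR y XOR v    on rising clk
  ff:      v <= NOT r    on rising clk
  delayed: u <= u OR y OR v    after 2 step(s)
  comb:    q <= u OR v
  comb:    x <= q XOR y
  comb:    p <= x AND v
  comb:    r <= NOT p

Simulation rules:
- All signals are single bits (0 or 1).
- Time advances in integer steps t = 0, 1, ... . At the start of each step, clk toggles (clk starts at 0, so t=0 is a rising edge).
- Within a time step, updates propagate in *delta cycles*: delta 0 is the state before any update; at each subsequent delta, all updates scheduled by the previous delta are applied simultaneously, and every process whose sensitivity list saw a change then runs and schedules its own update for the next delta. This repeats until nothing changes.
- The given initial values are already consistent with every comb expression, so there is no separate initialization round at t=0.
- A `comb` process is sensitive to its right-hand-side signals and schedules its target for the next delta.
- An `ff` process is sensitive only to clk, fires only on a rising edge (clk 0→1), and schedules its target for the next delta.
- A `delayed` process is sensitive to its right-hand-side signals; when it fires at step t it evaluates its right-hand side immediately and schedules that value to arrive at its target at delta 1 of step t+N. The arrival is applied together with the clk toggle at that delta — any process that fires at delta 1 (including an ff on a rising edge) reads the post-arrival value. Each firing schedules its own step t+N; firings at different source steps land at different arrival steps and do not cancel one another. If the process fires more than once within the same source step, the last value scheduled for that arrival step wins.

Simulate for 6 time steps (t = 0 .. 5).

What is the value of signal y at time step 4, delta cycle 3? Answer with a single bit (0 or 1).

[bits: v,x,q,u,p,clk,r,y]
t=0: Δ0=00110011 Δ1=00110111 Δ2=00110110 Δ3=01110110 | 3Δ
t=1: Δ0=01110110 Δ1=01110010 | 1Δ
t=2: Δ0=01110010 Δ1=01110110 Δ2=01110111 Δ3=00110111 | 3Δ
t=3: Δ0=00110111 Δ1=00110011 | 1Δ
t=4: Δ0=00110011 Δ1=00110111 Δ2=00110110 Δ3=01110110 | 3Δ
t=5: Δ0=01110110 Δ1=01110010 | 1Δ

0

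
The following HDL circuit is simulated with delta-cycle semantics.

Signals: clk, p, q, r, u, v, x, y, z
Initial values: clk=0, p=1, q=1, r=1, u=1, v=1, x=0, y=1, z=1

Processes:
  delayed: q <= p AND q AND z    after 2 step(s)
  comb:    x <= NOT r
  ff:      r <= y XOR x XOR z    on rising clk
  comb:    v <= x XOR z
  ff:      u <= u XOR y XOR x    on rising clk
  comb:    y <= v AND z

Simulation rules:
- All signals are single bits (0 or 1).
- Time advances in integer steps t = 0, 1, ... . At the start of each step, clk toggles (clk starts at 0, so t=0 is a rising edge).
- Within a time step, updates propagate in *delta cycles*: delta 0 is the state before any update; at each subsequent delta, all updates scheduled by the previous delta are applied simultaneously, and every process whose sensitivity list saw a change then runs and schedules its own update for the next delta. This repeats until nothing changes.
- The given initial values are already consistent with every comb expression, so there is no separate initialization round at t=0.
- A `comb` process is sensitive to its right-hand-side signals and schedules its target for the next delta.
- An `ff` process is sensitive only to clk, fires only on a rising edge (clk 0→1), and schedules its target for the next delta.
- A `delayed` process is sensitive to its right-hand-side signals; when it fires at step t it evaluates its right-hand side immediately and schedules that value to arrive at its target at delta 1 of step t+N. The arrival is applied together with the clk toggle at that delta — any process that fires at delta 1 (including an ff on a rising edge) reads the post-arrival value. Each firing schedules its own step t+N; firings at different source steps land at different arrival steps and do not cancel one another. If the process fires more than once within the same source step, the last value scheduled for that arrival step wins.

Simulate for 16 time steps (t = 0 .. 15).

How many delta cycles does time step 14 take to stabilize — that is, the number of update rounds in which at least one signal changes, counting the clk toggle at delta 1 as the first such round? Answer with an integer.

2

t0.Δ0 r=1 z=1 u=1 v=1 y=1 clk=0 q=1 p=1 x=0
t0.Δ1 r=1 z=1 u=1 v=1 y=1 clk=1 q=1 p=1 x=0
t0.Δ2 r=0 z=1 u=0 v=1 y=1 clk=1 q=1 p=1 x=0
t0.Δ3 r=0 z=1 u=0 v=1 y=1 clk=1 q=1 p=1 x=1
t0.Δ4 r=0 z=1 u=0 v=0 y=1 clk=1 q=1 p=1 x=1
t0.Δ5 r=0 z=1 u=0 v=0 y=0 clk=1 q=1 p=1 x=1
t1.Δ0 r=0 z=1 u=0 v=0 y=0 clk=1 q=1 p=1 x=1
t1.Δ1 r=0 z=1 u=0 v=0 y=0 clk=0 q=1 p=1 x=1
t2.Δ0 r=0 z=1 u=0 v=0 y=0 clk=0 q=1 p=1 x=1
t2.Δ1 r=0 z=1 u=0 v=0 y=0 clk=1 q=1 p=1 x=1
t2.Δ2 r=0 z=1 u=1 v=0 y=0 clk=1 q=1 p=1 x=1
t3.Δ0 r=0 z=1 u=1 v=0 y=0 clk=1 q=1 p=1 x=1
t3.Δ1 r=0 z=1 u=1 v=0 y=0 clk=0 q=1 p=1 x=1
t4.Δ0 r=0 z=1 u=1 v=0 y=0 clk=0 q=1 p=1 x=1
t4.Δ1 r=0 z=1 u=1 v=0 y=0 clk=1 q=1 p=1 x=1
t4.Δ2 r=0 z=1 u=0 v=0 y=0 clk=1 q=1 p=1 x=1
t5.Δ0 r=0 z=1 u=0 v=0 y=0 clk=1 q=1 p=1 x=1
t5.Δ1 r=0 z=1 u=0 v=0 y=0 clk=0 q=1 p=1 x=1
t6.Δ0 r=0 z=1 u=0 v=0 y=0 clk=0 q=1 p=1 x=1
t6.Δ1 r=0 z=1 u=0 v=0 y=0 clk=1 q=1 p=1 x=1
t6.Δ2 r=0 z=1 u=1 v=0 y=0 clk=1 q=1 p=1 x=1
t7.Δ0 r=0 z=1 u=1 v=0 y=0 clk=1 q=1 p=1 x=1
t7.Δ1 r=0 z=1 u=1 v=0 y=0 clk=0 q=1 p=1 x=1
t8.Δ0 r=0 z=1 u=1 v=0 y=0 clk=0 q=1 p=1 x=1
t8.Δ1 r=0 z=1 u=1 v=0 y=0 clk=1 q=1 p=1 x=1
t8.Δ2 r=0 z=1 u=0 v=0 y=0 clk=1 q=1 p=1 x=1
t9.Δ0 r=0 z=1 u=0 v=0 y=0 clk=1 q=1 p=1 x=1
t9.Δ1 r=0 z=1 u=0 v=0 y=0 clk=0 q=1 p=1 x=1
t10.Δ0 r=0 z=1 u=0 v=0 y=0 clk=0 q=1 p=1 x=1
t10.Δ1 r=0 z=1 u=0 v=0 y=0 clk=1 q=1 p=1 x=1
t10.Δ2 r=0 z=1 u=1 v=0 y=0 clk=1 q=1 p=1 x=1
t11.Δ0 r=0 z=1 u=1 v=0 y=0 clk=1 q=1 p=1 x=1
t11.Δ1 r=0 z=1 u=1 v=0 y=0 clk=0 q=1 p=1 x=1
t12.Δ0 r=0 z=1 u=1 v=0 y=0 clk=0 q=1 p=1 x=1
t12.Δ1 r=0 z=1 u=1 v=0 y=0 clk=1 q=1 p=1 x=1
t12.Δ2 r=0 z=1 u=0 v=0 y=0 clk=1 q=1 p=1 x=1
t13.Δ0 r=0 z=1 u=0 v=0 y=0 clk=1 q=1 p=1 x=1
t13.Δ1 r=0 z=1 u=0 v=0 y=0 clk=0 q=1 p=1 x=1
t14.Δ0 r=0 z=1 u=0 v=0 y=0 clk=0 q=1 p=1 x=1
t14.Δ1 r=0 z=1 u=0 v=0 y=0 clk=1 q=1 p=1 x=1
t14.Δ2 r=0 z=1 u=1 v=0 y=0 clk=1 q=1 p=1 x=1
t15.Δ0 r=0 z=1 u=1 v=0 y=0 clk=1 q=1 p=1 x=1
t15.Δ1 r=0 z=1 u=1 v=0 y=0 clk=0 q=1 p=1 x=1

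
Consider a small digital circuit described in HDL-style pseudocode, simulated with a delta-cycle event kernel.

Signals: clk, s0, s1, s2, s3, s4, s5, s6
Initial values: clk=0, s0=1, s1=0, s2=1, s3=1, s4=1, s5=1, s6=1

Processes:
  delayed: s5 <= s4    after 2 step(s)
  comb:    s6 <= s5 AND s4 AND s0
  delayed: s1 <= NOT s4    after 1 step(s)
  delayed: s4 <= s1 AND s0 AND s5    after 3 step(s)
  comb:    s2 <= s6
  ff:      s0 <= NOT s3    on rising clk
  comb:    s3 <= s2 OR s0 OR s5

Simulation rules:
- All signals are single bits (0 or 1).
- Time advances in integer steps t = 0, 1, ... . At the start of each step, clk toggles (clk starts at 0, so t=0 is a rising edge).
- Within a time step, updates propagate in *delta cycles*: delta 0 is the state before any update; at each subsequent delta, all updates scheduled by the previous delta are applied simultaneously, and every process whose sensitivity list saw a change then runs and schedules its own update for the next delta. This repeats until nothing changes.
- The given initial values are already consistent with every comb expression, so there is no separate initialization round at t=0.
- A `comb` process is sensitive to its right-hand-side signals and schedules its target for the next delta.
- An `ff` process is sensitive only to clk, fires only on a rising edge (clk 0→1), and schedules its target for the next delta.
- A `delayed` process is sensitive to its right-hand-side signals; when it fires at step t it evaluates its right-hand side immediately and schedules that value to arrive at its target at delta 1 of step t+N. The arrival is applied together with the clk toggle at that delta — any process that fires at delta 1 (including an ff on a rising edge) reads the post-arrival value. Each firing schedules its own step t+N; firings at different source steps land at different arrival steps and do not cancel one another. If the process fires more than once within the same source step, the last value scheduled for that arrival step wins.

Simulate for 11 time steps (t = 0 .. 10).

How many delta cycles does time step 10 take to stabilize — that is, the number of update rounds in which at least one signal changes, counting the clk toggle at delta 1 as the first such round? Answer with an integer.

[bits: s3,s6,s2,s4,s0,s1,s5,clk]
t=0: Δ0=11111010 Δ1=11111011 Δ2=11110011 Δ3=10110011 Δ4=10010011 | 4Δ
t=1: Δ0=10010011 Δ1=10010010 | 1Δ
t=2: Δ0=10010010 Δ1=10010011 | 1Δ
t=3: Δ0=10010011 Δ1=10000010 | 1Δ
t=4: Δ0=10000010 Δ1=10000111 | 1Δ
t=5: Δ0=10000111 Δ1=10000100 Δ2=00000100 | 2Δ
t=6: Δ0=00000100 Δ1=00000101 Δ2=00001101 Δ3=10001101 | 3Δ
t=7: Δ0=10001101 Δ1=10001100 | 1Δ
t=8: Δ0=10001100 Δ1=10001101 Δ2=10000101 Δ3=00000101 | 3Δ
t=9: Δ0=00000101 Δ1=00000100 | 1Δ
t=10: Δ0=00000100 Δ1=00000101 Δ2=00001101 Δ3=10001101 | 3Δ

3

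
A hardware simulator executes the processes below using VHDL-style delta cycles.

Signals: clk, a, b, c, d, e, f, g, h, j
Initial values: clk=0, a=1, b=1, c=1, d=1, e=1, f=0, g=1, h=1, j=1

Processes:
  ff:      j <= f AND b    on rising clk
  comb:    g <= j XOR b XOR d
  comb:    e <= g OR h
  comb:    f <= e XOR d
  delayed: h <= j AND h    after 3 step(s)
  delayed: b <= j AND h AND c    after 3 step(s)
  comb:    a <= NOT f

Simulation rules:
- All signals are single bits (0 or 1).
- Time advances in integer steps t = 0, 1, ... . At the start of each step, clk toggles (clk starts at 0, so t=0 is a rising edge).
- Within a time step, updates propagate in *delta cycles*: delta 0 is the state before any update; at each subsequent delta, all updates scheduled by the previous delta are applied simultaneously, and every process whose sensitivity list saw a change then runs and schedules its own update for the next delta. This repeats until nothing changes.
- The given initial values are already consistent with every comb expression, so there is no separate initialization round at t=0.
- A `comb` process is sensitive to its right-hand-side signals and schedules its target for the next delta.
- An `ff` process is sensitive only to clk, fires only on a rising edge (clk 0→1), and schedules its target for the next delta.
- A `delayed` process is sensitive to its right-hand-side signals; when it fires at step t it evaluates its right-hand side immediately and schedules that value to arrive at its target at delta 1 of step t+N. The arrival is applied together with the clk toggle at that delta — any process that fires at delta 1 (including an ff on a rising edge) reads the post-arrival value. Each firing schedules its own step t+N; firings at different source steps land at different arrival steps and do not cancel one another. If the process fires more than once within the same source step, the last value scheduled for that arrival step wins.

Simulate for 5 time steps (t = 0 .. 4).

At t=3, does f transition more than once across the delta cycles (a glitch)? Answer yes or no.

t0.Δ0 c=1 g=1 d=1 a=1 j=1 h=1 f=0 clk=0 e=1 b=1
t0.Δ1 c=1 g=1 d=1 a=1 j=1 h=1 f=0 clk=1 e=1 b=1
t0.Δ2 c=1 g=1 d=1 a=1 j=0 h=1 f=0 clk=1 e=1 b=1
t0.Δ3 c=1 g=0 d=1 a=1 j=0 h=1 f=0 clk=1 e=1 b=1
t1.Δ0 c=1 g=0 d=1 a=1 j=0 h=1 f=0 clk=1 e=1 b=1
t1.Δ1 c=1 g=0 d=1 a=1 j=0 h=1 f=0 clk=0 e=1 b=1
t2.Δ0 c=1 g=0 d=1 a=1 j=0 h=1 f=0 clk=0 e=1 b=1
t2.Δ1 c=1 g=0 d=1 a=1 j=0 h=1 f=0 clk=1 e=1 b=1
t3.Δ0 c=1 g=0 d=1 a=1 j=0 h=1 f=0 clk=1 e=1 b=1
t3.Δ1 c=1 g=0 d=1 a=1 j=0 h=0 f=0 clk=0 e=1 b=0
t3.Δ2 c=1 g=1 d=1 a=1 j=0 h=0 f=0 clk=0 e=0 b=0
t3.Δ3 c=1 g=1 d=1 a=1 j=0 h=0 f=1 clk=0 e=1 b=0
t3.Δ4 c=1 g=1 d=1 a=0 j=0 h=0 f=0 clk=0 e=1 b=0
t3.Δ5 c=1 g=1 d=1 a=1 j=0 h=0 f=0 clk=0 e=1 b=0
t4.Δ0 c=1 g=1 d=1 a=1 j=0 h=0 f=0 clk=0 e=1 b=0
t4.Δ1 c=1 g=1 d=1 a=1 j=0 h=0 f=0 clk=1 e=1 b=0

yes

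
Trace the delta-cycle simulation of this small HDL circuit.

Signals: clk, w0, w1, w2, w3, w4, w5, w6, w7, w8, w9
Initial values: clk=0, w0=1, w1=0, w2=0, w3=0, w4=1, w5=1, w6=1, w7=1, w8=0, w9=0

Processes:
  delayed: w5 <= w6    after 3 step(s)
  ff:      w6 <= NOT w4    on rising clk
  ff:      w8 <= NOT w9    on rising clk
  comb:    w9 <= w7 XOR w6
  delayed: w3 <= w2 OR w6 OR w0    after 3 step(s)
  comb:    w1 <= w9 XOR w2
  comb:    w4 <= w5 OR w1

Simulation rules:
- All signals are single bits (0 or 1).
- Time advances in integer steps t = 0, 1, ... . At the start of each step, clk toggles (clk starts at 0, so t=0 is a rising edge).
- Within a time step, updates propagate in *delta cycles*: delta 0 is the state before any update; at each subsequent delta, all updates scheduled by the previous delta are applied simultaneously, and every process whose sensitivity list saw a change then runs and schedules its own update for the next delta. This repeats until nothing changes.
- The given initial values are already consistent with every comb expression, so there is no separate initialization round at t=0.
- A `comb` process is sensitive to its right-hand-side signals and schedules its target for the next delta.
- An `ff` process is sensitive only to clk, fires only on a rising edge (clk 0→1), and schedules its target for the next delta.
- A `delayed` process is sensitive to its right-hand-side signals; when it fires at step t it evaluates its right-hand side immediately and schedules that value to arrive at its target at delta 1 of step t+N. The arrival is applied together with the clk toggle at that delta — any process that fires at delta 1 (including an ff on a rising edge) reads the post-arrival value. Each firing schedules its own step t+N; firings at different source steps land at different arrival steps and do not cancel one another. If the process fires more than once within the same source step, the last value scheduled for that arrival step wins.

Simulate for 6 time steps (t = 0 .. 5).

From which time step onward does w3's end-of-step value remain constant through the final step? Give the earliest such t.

t0.Δ0 w2=0 w4=1 w7=1 w9=0 w0=1 w3=0 w5=1 clk=0 w6=1 w8=0 w1=0
t0.Δ1 w2=0 w4=1 w7=1 w9=0 w0=1 w3=0 w5=1 clk=1 w6=1 w8=0 w1=0
t0.Δ2 w2=0 w4=1 w7=1 w9=0 w0=1 w3=0 w5=1 clk=1 w6=0 w8=1 w1=0
t0.Δ3 w2=0 w4=1 w7=1 w9=1 w0=1 w3=0 w5=1 clk=1 w6=0 w8=1 w1=0
t0.Δ4 w2=0 w4=1 w7=1 w9=1 w0=1 w3=0 w5=1 clk=1 w6=0 w8=1 w1=1
t1.Δ0 w2=0 w4=1 w7=1 w9=1 w0=1 w3=0 w5=1 clk=1 w6=0 w8=1 w1=1
t1.Δ1 w2=0 w4=1 w7=1 w9=1 w0=1 w3=0 w5=1 clk=0 w6=0 w8=1 w1=1
t2.Δ0 w2=0 w4=1 w7=1 w9=1 w0=1 w3=0 w5=1 clk=0 w6=0 w8=1 w1=1
t2.Δ1 w2=0 w4=1 w7=1 w9=1 w0=1 w3=0 w5=1 clk=1 w6=0 w8=1 w1=1
t2.Δ2 w2=0 w4=1 w7=1 w9=1 w0=1 w3=0 w5=1 clk=1 w6=0 w8=0 w1=1
t3.Δ0 w2=0 w4=1 w7=1 w9=1 w0=1 w3=0 w5=1 clk=1 w6=0 w8=0 w1=1
t3.Δ1 w2=0 w4=1 w7=1 w9=1 w0=1 w3=1 w5=0 clk=0 w6=0 w8=0 w1=1
t4.Δ0 w2=0 w4=1 w7=1 w9=1 w0=1 w3=1 w5=0 clk=0 w6=0 w8=0 w1=1
t4.Δ1 w2=0 w4=1 w7=1 w9=1 w0=1 w3=1 w5=0 clk=1 w6=0 w8=0 w1=1
t5.Δ0 w2=0 w4=1 w7=1 w9=1 w0=1 w3=1 w5=0 clk=1 w6=0 w8=0 w1=1
t5.Δ1 w2=0 w4=1 w7=1 w9=1 w0=1 w3=1 w5=0 clk=0 w6=0 w8=0 w1=1

3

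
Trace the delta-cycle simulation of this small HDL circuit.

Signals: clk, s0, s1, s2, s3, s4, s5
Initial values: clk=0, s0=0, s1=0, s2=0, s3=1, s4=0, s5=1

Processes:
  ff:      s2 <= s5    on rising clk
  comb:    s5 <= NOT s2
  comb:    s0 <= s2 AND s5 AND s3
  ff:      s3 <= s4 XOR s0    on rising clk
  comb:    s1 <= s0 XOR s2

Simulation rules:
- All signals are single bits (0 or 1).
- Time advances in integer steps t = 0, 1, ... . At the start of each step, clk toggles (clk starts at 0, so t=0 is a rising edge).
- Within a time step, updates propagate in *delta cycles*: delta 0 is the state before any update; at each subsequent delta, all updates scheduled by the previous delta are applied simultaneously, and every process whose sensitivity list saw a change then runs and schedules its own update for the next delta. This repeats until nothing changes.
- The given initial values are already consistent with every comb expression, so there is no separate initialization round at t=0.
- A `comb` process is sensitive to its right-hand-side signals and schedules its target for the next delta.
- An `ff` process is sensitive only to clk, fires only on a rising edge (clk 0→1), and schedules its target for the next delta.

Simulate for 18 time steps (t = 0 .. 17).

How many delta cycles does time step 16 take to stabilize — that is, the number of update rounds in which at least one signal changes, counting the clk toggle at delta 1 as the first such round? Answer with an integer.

t=0 Δ0: s4=0 s2=0 s1=0 s5=1 s3=1 clk=0 s0=0
  Δ1: clk:0→1
  Δ2: s2:0→1, s3:1→0
  Δ3: s1:0→1, s5:1→0
  (3Δ to stable)
t=1 Δ0: s4=0 s2=1 s1=1 s5=0 s3=0 clk=1 s0=0
  Δ1: clk:1→0
  (1Δ to stable)
t=2 Δ0: s4=0 s2=1 s1=1 s5=0 s3=0 clk=0 s0=0
  Δ1: clk:0→1
  Δ2: s2:1→0
  Δ3: s1:1→0, s5:0→1
  (3Δ to stable)
t=3 Δ0: s4=0 s2=0 s1=0 s5=1 s3=0 clk=1 s0=0
  Δ1: clk:1→0
  (1Δ to stable)
t=4 Δ0: s4=0 s2=0 s1=0 s5=1 s3=0 clk=0 s0=0
  Δ1: clk:0→1
  Δ2: s2:0→1
  Δ3: s1:0→1, s5:1→0
  (3Δ to stable)
t=5 Δ0: s4=0 s2=1 s1=1 s5=0 s3=0 clk=1 s0=0
  Δ1: clk:1→0
  (1Δ to stable)
t=6 Δ0: s4=0 s2=1 s1=1 s5=0 s3=0 clk=0 s0=0
  Δ1: clk:0→1
  Δ2: s2:1→0
  Δ3: s1:1→0, s5:0→1
  (3Δ to stable)
t=7 Δ0: s4=0 s2=0 s1=0 s5=1 s3=0 clk=1 s0=0
  Δ1: clk:1→0
  (1Δ to stable)
t=8 Δ0: s4=0 s2=0 s1=0 s5=1 s3=0 clk=0 s0=0
  Δ1: clk:0→1
  Δ2: s2:0→1
  Δ3: s1:0→1, s5:1→0
  (3Δ to stable)
t=9 Δ0: s4=0 s2=1 s1=1 s5=0 s3=0 clk=1 s0=0
  Δ1: clk:1→0
  (1Δ to stable)
t=10 Δ0: s4=0 s2=1 s1=1 s5=0 s3=0 clk=0 s0=0
  Δ1: clk:0→1
  Δ2: s2:1→0
  Δ3: s1:1→0, s5:0→1
  (3Δ to stable)
t=11 Δ0: s4=0 s2=0 s1=0 s5=1 s3=0 clk=1 s0=0
  Δ1: clk:1→0
  (1Δ to stable)
t=12 Δ0: s4=0 s2=0 s1=0 s5=1 s3=0 clk=0 s0=0
  Δ1: clk:0→1
  Δ2: s2:0→1
  Δ3: s1:0→1, s5:1→0
  (3Δ to stable)
t=13 Δ0: s4=0 s2=1 s1=1 s5=0 s3=0 clk=1 s0=0
  Δ1: clk:1→0
  (1Δ to stable)
t=14 Δ0: s4=0 s2=1 s1=1 s5=0 s3=0 clk=0 s0=0
  Δ1: clk:0→1
  Δ2: s2:1→0
  Δ3: s1:1→0, s5:0→1
  (3Δ to stable)
t=15 Δ0: s4=0 s2=0 s1=0 s5=1 s3=0 clk=1 s0=0
  Δ1: clk:1→0
  (1Δ to stable)
t=16 Δ0: s4=0 s2=0 s1=0 s5=1 s3=0 clk=0 s0=0
  Δ1: clk:0→1
  Δ2: s2:0→1
  Δ3: s1:0→1, s5:1→0
  (3Δ to stable)
t=17 Δ0: s4=0 s2=1 s1=1 s5=0 s3=0 clk=1 s0=0
  Δ1: clk:1→0
  (1Δ to stable)

3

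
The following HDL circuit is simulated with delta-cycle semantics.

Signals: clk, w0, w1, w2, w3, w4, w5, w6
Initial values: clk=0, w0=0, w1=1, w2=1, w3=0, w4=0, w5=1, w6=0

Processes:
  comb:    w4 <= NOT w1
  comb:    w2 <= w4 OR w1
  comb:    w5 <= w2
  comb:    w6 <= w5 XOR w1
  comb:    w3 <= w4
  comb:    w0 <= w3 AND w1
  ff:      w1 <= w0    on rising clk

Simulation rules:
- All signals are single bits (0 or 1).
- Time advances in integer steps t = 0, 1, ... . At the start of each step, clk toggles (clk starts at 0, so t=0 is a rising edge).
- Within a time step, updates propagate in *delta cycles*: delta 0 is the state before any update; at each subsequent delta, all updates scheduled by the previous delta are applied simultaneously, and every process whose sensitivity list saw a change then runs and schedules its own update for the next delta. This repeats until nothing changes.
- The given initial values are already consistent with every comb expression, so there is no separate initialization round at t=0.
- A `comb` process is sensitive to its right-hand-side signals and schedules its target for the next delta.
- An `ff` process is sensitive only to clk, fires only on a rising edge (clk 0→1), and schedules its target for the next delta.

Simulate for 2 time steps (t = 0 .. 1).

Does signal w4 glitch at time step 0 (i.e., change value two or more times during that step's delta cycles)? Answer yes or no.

t=0 Δ0: w6=0 clk=0 w0=0 w4=0 w1=1 w3=0 w2=1 w5=1
  Δ1: clk:0→1
  Δ2: w1:1→0
  Δ3: w6:0→1, w4:0→1, w2:1→0
  Δ4: w3:0→1, w2:0→1, w5:1→0
  Δ5: w6:1→0, w5:0→1
  Δ6: w6:0→1
  (6Δ to stable)
t=1 Δ0: w6=1 clk=1 w0=0 w4=1 w1=0 w3=1 w2=1 w5=1
  Δ1: clk:1→0
  (1Δ to stable)

no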